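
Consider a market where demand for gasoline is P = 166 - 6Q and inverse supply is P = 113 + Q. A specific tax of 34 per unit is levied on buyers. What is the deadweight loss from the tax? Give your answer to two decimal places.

82.57

Pre-tax equilibrium: 166 - 6Q = 113 + Q gives Q* = 7.5714, P* = 120.5714.
With the tax, buyers' net willingness to pay falls by 34: (166 - 34) - 6Q = 113 + Q, so Q_t = 2.7143. Buyers pay P_b = 149.7143; sellers receive P_s = P_b - 34 = 115.7143.
Deadweight loss is the triangle between the curves from Q_t to Q*: (1/2)(7.5714 - 2.7143)(34) = 82.5714.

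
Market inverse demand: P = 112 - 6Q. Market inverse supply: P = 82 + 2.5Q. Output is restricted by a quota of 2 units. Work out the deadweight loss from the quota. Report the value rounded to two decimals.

9.94

Without the quota, 112 - 6Q = 82 + 2.5Q gives Q* = 3.5294.
At Q = 2 the demand price is 112 - 6(2) = 100 and the supply price is 82 + 2.5(2) = 87.
Deadweight loss is the triangle between the curves from 2 to 3.5294: (1/2)(100 - 87)(3.5294 - 2) = 9.9412.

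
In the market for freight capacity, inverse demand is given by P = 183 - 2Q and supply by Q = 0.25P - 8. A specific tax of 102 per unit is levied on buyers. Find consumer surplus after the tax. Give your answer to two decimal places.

Rewriting supply in inverse form: P = 32 + 4Q.
Without the tax, 183 - 2Q = 32 + 4Q so Q* = 25.1667 and P* = 132.6667.
A tax on buyers shifts demand down by 102: (183 - 102) - 2Q = 32 + 4Q, so Q_t = 8.1667. Buyers pay P_b = 166.6667; sellers receive P_s = P_b - 102 = 64.6667.
CS = (1/2)(Q_t)(183 - P_b) = (1/2)(8.1667)(16.3333) = 66.6944.

66.69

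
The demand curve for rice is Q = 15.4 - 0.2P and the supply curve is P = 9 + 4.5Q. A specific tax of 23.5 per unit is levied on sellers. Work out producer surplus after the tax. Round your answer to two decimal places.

Rewriting demand in inverse form: P = 77 - 5Q.
Without the tax, 77 - 5Q = 9 + 4.5Q so Q* = 7.1579 and P* = 41.2105.
With the tax, sellers need 23.5 more per unit: 77 - 5Q = 9 + 4.5Q + 23.5, so Q_t = 4.6842. Buyers pay P_b = 53.5789; sellers receive P_s = P_b - 23.5 = 30.0789.
PS = (1/2)(Q_t)(P_s - 9) = (1/2)(4.6842)(21.0789) = 49.3691.

49.37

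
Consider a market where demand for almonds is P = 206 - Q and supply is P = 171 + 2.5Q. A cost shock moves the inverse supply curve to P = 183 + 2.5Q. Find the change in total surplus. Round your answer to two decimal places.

-99.43

Initial equilibrium: Q_0 = 10, P_0 = 196; CS_0 = (1/2)(10)(10) = 50, PS_0 = (1/2)(10)(25) = 125.
New equilibrium: 206 - Q = 183 + 2.5Q gives Q_1 = 6.5714, P_1 = 199.4286; CS_1 = 21.5918, PS_1 = 53.9796.
Change in total surplus = (21.5918 + 53.9796) - (50 + 125) = -99.4286.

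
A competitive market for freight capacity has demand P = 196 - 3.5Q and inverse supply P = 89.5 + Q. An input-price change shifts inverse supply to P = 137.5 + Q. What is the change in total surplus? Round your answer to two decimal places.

-880.00

Initial equilibrium: Q_0 = 23.6667, P_0 = 113.1667; CS_0 = (1/2)(23.6667)(82.8333) = 980.1944, PS_0 = (1/2)(23.6667)(23.6667) = 280.0556.
New equilibrium: 196 - 3.5Q = 137.5 + Q gives Q_1 = 13, P_1 = 150.5; CS_1 = 295.75, PS_1 = 84.5.
Change in total surplus = (295.75 + 84.5) - (980.1944 + 280.0556) = -880.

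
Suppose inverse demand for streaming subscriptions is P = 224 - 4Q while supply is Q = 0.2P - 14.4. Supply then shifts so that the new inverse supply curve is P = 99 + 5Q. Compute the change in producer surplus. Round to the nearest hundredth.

Rewriting supply in inverse form: P = 72 + 5Q.
Initial equilibrium: Q_0 = 16.8889, P_0 = 156.4444; CS_0 = (1/2)(16.8889)(67.5556) = 570.4691, PS_0 = (1/2)(16.8889)(84.4444) = 713.0864.
New equilibrium: 224 - 4Q = 99 + 5Q gives Q_1 = 13.8889, P_1 = 168.4444; CS_1 = 385.8025, PS_1 = 482.2531.
Change in producer surplus = 482.2531 - 713.0864 = -230.8333.

-230.83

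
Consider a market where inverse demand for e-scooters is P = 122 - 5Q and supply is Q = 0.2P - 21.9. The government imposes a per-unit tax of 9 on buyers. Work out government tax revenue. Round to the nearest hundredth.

Rewriting supply in inverse form: P = 109.5 + 5Q.
Without the tax, 122 - 5Q = 109.5 + 5Q so Q* = 1.25 and P* = 115.75.
A tax on buyers shifts demand down by 9: (122 - 9) - 5Q = 109.5 + 5Q, so Q_t = 0.35. Buyers pay P_b = 120.25; sellers receive P_s = P_b - 9 = 111.25.
Revenue is the tax times quantity traded: 9 x 0.35 = 3.15.

3.15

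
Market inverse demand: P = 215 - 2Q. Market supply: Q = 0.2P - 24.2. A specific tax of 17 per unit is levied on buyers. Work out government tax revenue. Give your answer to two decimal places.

187.00

Rewriting supply in inverse form: P = 121 + 5Q.
Without the tax, 215 - 2Q = 121 + 5Q so Q* = 13.4286 and P* = 188.1429.
A tax on buyers shifts demand down by 17: (215 - 17) - 2Q = 121 + 5Q, so Q_t = 11. Buyers pay P_b = 193; sellers receive P_s = P_b - 17 = 176.
Tax revenue = t x Q_t = 17 x 11 = 187.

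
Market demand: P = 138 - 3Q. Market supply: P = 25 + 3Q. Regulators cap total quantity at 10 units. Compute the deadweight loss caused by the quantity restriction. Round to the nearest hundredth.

234.08

Unrestricted equilibrium: Q* = (138 - 25)/(3 + 3) = 18.8333.
At Q = 10 the demand price is 138 - 3(10) = 108 and the supply price is 25 + 3(10) = 55.
Deadweight loss is the triangle between the curves from 10 to 18.8333: (1/2)(108 - 55)(18.8333 - 10) = 234.0833.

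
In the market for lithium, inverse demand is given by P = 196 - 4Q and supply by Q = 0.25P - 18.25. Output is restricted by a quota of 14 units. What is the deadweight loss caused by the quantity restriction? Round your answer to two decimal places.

7.56

Rewriting supply in inverse form: P = 73 + 4Q.
Without the quota, 196 - 4Q = 73 + 4Q gives Q* = 15.375.
At Q = 14 the demand price is 196 - 4(14) = 140 and the supply price is 73 + 4(14) = 129.
Deadweight loss is the triangle between the curves from 14 to 15.375: (1/2)(140 - 129)(15.375 - 14) = 7.5625.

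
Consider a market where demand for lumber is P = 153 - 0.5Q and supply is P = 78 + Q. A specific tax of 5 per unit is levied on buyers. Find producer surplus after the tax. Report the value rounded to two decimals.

1088.89

Pre-tax equilibrium: 153 - 0.5Q = 78 + Q gives Q* = 50, P* = 128.
With the tax, buyers' net willingness to pay falls by 5: (153 - 5) - 0.5Q = 78 + Q, so Q_t = 46.6667. Buyers pay P_b = 129.6667; sellers receive P_s = P_b - 5 = 124.6667.
PS = (1/2)(Q_t)(P_s - 78) = (1/2)(46.6667)(46.6667) = 1088.8889.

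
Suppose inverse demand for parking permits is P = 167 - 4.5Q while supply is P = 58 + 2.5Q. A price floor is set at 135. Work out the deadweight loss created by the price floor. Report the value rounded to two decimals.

250.52

Without the control, 167 - 4.5Q = 58 + 2.5Q so Q* = 15.5714 and P* = 96.9286.
At P = 135, buyers demand (167 - 135)/4.5 = 7.1111 while sellers would supply more, so the quantity traded is 7.1111 at price 135.
At Q = 7.1111 the demand price is 135 and the supply price is 75.7778. Deadweight loss is the triangle between the curves from 7.1111 to 15.5714: (1/2)(135 - 75.7778)(15.5714 - 7.1111) = 250.5194.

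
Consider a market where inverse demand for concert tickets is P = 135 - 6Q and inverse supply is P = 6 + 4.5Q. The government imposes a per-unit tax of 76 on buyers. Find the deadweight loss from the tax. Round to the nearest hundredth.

275.05

Pre-tax equilibrium: 135 - 6Q = 6 + 4.5Q gives Q* = 12.2857, P* = 61.2857.
With the tax, buyers' net willingness to pay falls by 76: (135 - 76) - 6Q = 6 + 4.5Q, so Q_t = 5.0476. Buyers pay P_b = 104.7143; sellers receive P_s = P_b - 76 = 28.7143.
The welfare triangle lost has base Q* - Q_t = 7.2381 and height t = 76, so DWL = (1/2)(7.2381)(76) = 275.0476.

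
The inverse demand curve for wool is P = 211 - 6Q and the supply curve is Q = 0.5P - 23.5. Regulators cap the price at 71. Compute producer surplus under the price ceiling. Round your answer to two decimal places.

144.00

Rewriting supply in inverse form: P = 47 + 2Q.
Free-market equilibrium: 211 - 6Q = 47 + 2Q gives Q* = 20.5, P* = 88.
At P = 71, sellers supply (71 - 47)/2 = 12 while buyers want more, so the quantity traded is 12 at price 71.
PS is the triangle above supply below 71: (1/2)(12)(71 - 47) = 144.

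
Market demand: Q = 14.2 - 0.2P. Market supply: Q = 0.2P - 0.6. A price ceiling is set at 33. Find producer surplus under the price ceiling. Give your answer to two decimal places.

90.00

Rewriting demand in inverse form: P = 71 - 5Q.
Rewriting supply in inverse form: P = 3 + 5Q.
Free-market equilibrium: 71 - 5Q = 3 + 5Q gives Q* = 6.8, P* = 37.
At the ceiling price 33, quantity supplied is (33 - 3)/5 = 6; supply is the short side, so Q = 6 trades at P = 33.
PS is the triangle above supply below 33: (1/2)(6)(33 - 3) = 90.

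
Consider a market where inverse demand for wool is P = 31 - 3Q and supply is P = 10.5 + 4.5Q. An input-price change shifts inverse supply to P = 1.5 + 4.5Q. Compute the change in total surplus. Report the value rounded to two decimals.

30.00

Initial equilibrium: Q_0 = 2.7333, P_0 = 22.8; CS_0 = (1/2)(2.7333)(8.2) = 11.2067, PS_0 = (1/2)(2.7333)(12.3) = 16.81.
New equilibrium: 31 - 3Q = 1.5 + 4.5Q gives Q_1 = 3.9333, P_1 = 19.2; CS_1 = 23.2067, PS_1 = 34.81.
Change in total surplus = (23.2067 + 34.81) - (11.2067 + 16.81) = 30.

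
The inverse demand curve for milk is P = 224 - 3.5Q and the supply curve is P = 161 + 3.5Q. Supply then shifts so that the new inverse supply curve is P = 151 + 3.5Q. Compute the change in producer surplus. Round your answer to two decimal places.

48.57

Initial equilibrium: Q_0 = 9, P_0 = 192.5; CS_0 = (1/2)(9)(31.5) = 141.75, PS_0 = (1/2)(9)(31.5) = 141.75.
New equilibrium: 224 - 3.5Q = 151 + 3.5Q gives Q_1 = 10.4286, P_1 = 187.5; CS_1 = 190.3214, PS_1 = 190.3214.
Change in producer surplus = 190.3214 - 141.75 = 48.5714.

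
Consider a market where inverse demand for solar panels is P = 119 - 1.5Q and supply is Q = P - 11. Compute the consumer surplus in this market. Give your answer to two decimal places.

1399.68

Rewriting supply in inverse form: P = 11 + Q.
Equilibrium: 119 - 1.5Q = 11 + Q, so Q* = 43.2 and P* = 54.2.
The demand choke price is 119, so CS = (1/2)(Q*)(119 - P*) = (1/2)(43.2)(64.8) = 1399.68.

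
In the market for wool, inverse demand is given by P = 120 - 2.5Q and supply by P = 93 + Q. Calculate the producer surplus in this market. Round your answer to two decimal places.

Set 120 - 2.5Q = 93 + Q, which gives 27 = 3.5Q, so Q* = 7.7143 and P* = 120 - 2.5(7.7143) = 100.7143.
The supply curve's price intercept is 93, so PS = (1/2)(Q*)(P* - 93) = (1/2)(7.7143)(7.7143) = 29.7551.

29.76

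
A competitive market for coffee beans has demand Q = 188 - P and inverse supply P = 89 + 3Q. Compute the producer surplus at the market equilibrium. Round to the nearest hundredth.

918.84

Rewriting demand in inverse form: P = 188 - Q.
Equilibrium: 188 - Q = 89 + 3Q, so Q* = 24.75 and P* = 163.25.
The supply curve's price intercept is 89, so PS = (1/2)(Q*)(P* - 89) = (1/2)(24.75)(74.25) = 918.8438.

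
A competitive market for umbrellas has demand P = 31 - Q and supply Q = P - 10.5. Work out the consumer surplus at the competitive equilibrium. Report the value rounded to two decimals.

52.53

Rewriting supply in inverse form: P = 10.5 + Q.
Set 31 - Q = 10.5 + Q, which gives 20.5 = 2Q, so Q* = 10.25 and P* = 31 - (10.25) = 20.75.
Consumer surplus is the triangle under demand above P*: (1/2)(10.25)(31 - 20.75) = (1/2)(10.25)(10.25) = 52.5312.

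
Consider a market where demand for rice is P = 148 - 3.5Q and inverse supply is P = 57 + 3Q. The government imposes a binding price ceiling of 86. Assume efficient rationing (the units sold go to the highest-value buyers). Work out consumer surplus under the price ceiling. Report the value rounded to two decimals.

435.81

Without the control, 148 - 3.5Q = 57 + 3Q so Q* = 14 and P* = 99.
At the ceiling price 86, quantity supplied is (86 - 57)/3 = 9.6667; supply is the short side, so Q = 9.6667 trades at P = 86.
The demand price at Q = 9.6667 is 114.1667. CS is the trapezoid between demand and 86 over [0, 9.6667]: (1/2)[(148 - 86) + (114.1667 - 86)](9.6667) = 435.8056.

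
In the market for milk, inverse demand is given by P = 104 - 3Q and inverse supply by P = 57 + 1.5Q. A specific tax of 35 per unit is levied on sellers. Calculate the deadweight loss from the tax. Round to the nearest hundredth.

Pre-tax equilibrium: 104 - 3Q = 57 + 1.5Q gives Q* = 10.4444, P* = 72.6667.
With the tax, sellers need 35 more per unit: 104 - 3Q = 57 + 1.5Q + 35, so Q_t = 2.6667. Buyers pay P_b = 96; sellers receive P_s = P_b - 35 = 61.
The welfare triangle lost has base Q* - Q_t = 7.7778 and height t = 35, so DWL = (1/2)(7.7778)(35) = 136.1111.

136.11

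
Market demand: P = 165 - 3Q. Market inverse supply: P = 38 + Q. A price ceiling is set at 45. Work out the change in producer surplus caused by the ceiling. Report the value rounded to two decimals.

Free-market equilibrium: 165 - 3Q = 38 + Q gives Q* = 31.75, P* = 69.75.
At P = 45, sellers supply (45 - 38)/1 = 7 while buyers want more, so the quantity traded is 7 at price 45.
PS goes from (1/2)(31.75)(31.75) = 504.0312 to 24.5 (computed as (45 - 38)(7) - (1/2)(1)(7)^2), a change of -479.5312.

-479.53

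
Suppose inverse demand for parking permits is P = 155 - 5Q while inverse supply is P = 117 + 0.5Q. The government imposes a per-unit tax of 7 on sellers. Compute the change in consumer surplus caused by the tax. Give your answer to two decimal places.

-39.92

Without the tax, 155 - 5Q = 117 + 0.5Q so Q* = 6.9091 and P* = 120.4545.
With the tax, sellers need 7 more per unit: 155 - 5Q = 117 + 0.5Q + 7, so Q_t = 5.6364. Buyers pay P_b = 126.8182; sellers receive P_s = P_b - 7 = 119.8182.
CS falls from (1/2)(6.9091)(34.5455) = 119.3388 to (1/2)(5.6364)(28.1818) = 79.4215, a change of -39.9174.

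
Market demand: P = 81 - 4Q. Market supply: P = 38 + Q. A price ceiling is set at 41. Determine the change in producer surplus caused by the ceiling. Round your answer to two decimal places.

-32.48

Without the control, 81 - 4Q = 38 + Q so Q* = 8.6 and P* = 46.6.
At the ceiling price 41, quantity supplied is (41 - 38)/1 = 3; supply is the short side, so Q = 3 trades at P = 41.
PS goes from (1/2)(8.6)(8.6) = 36.98 to 4.5 (computed as (41 - 38)(3) - (1/2)(1)(3)^2), a change of -32.48.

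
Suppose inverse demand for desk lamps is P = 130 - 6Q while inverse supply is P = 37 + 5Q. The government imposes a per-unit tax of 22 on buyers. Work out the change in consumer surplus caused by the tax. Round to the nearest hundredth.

-89.45

Without the tax, 130 - 6Q = 37 + 5Q so Q* = 8.4545 and P* = 79.2727.
A tax on buyers shifts demand down by 22: (130 - 22) - 6Q = 37 + 5Q, so Q_t = 6.4545. Buyers pay P_b = 91.2727; sellers receive P_s = P_b - 22 = 69.2727.
CS falls from (1/2)(8.4545)(50.7273) = 214.438 to (1/2)(6.4545)(38.7273) = 124.9835, a change of -89.4545.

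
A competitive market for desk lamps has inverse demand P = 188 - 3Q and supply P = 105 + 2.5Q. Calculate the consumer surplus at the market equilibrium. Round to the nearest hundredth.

341.60

Setting demand equal to supply, 83 = 5.5Q, so Q* = 15.0909 and P* = 142.7273.
CS is the area between the demand curve and P* from 0 to Q*: (1/2)(15.0909)(45.2727) = 341.6033.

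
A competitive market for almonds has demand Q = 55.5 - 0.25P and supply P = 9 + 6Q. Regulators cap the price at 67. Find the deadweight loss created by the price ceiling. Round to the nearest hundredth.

Rewriting demand in inverse form: P = 222 - 4Q.
Free-market equilibrium: 222 - 4Q = 9 + 6Q gives Q* = 21.3, P* = 136.8.
At P = 67, sellers supply (67 - 9)/6 = 9.6667 while buyers want more, so the quantity traded is 9.6667 at price 67.
The lost-trades triangle has base Q* - 9.6667 = 11.6333 and height equal to the gap between the curves at Q = 9.6667, which is 183.3333 - 67 = 116.3333. DWL = (1/2)(11.6333)(116.3333) = 676.6722.

676.67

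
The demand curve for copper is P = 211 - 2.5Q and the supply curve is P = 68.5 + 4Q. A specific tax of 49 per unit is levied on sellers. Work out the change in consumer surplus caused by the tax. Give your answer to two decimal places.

Pre-tax equilibrium: 211 - 2.5Q = 68.5 + 4Q gives Q* = 21.9231, P* = 156.1923.
With the tax, sellers need 49 more per unit: 211 - 2.5Q = 68.5 + 4Q + 49, so Q_t = 14.3846. Buyers pay P_b = 175.0385; sellers receive P_s = P_b - 49 = 126.0385.
CS falls from (1/2)(21.9231)(54.8077) = 600.7766 to (1/2)(14.3846)(35.9615) = 258.6464, a change of -342.1302.

-342.13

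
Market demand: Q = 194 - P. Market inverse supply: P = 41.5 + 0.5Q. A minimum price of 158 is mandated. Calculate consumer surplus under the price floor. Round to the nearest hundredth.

648.00

Rewriting demand in inverse form: P = 194 - Q.
Free-market equilibrium: 194 - Q = 41.5 + 0.5Q gives Q* = 101.6667, P* = 92.3333.
At the floor price 158, quantity demanded is (194 - 158)/1 = 36; demand is the short side, so Q = 36 trades at P = 158.
CS is the triangle under demand above 158: (1/2)(36)(194 - 158) = 648.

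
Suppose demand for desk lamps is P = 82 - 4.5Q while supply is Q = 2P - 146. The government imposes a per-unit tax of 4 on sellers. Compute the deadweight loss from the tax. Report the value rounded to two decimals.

Rewriting supply in inverse form: P = 73 + 0.5Q.
Pre-tax equilibrium: 82 - 4.5Q = 73 + 0.5Q gives Q* = 1.8, P* = 73.9.
A tax on sellers shifts supply up by 4: 82 - 4.5Q = 73 + 0.5Q + 4, so Q_t = 1. Buyers pay P_b = 77.5; sellers receive P_s = P_b - 4 = 73.5.
Deadweight loss is the triangle between the curves from Q_t to Q*: (1/2)(1.8 - 1)(4) = 1.6.

1.60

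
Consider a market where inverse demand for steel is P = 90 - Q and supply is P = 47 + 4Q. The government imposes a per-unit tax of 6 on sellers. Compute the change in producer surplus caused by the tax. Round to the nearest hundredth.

-38.40

Without the tax, 90 - Q = 47 + 4Q so Q* = 8.6 and P* = 81.4.
With the tax, sellers need 6 more per unit: 90 - Q = 47 + 4Q + 6, so Q_t = 7.4. Buyers pay P_b = 82.6; sellers receive P_s = P_b - 6 = 76.6.
PS falls from (1/2)(8.6)(34.4) = 147.92 to (1/2)(7.4)(29.6) = 109.52, a change of -38.4.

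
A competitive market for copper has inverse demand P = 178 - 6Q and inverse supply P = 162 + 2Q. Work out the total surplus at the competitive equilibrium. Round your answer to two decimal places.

16.00

Set 178 - 6Q = 162 + 2Q, which gives 16 = 8Q, so Q* = 2 and P* = 178 - 6(2) = 166.
CS = (1/2)(2)(12) = 12 and PS = (1/2)(2)(4) = 4, so total surplus = 16.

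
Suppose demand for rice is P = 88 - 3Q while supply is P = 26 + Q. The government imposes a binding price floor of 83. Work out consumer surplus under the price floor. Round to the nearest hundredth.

4.17

Without the control, 88 - 3Q = 26 + Q so Q* = 15.5 and P* = 41.5.
At the floor price 83, quantity demanded is (88 - 83)/3 = 1.6667; demand is the short side, so Q = 1.6667 trades at P = 83.
CS is the triangle under demand above 83: (1/2)(1.6667)(88 - 83) = 4.1667.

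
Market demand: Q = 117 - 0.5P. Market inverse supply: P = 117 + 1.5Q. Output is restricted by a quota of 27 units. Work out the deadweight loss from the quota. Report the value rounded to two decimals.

72.32

Rewriting demand in inverse form: P = 234 - 2Q.
Without the quota, 234 - 2Q = 117 + 1.5Q gives Q* = 33.4286.
At Q = 27 the demand price is 234 - 2(27) = 180 and the supply price is 117 + 1.5(27) = 157.5.
DWL = (1/2)(gap between curves at 27) x (Q* - 27) = (1/2)(22.5)(6.4286) = 72.3214.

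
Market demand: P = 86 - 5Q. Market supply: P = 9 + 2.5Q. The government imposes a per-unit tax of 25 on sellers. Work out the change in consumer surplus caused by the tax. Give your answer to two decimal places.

Pre-tax equilibrium: 86 - 5Q = 9 + 2.5Q gives Q* = 10.2667, P* = 34.6667.
A tax on sellers shifts supply up by 25: 86 - 5Q = 9 + 2.5Q + 25, so Q_t = 6.9333. Buyers pay P_b = 51.3333; sellers receive P_s = P_b - 25 = 26.3333.
Consumers lose the trapezoid between P* and P_b out to Q_t plus the triangle from Q_t to Q*: change in CS = 120.1778 - 263.5111 = -143.3333.

-143.33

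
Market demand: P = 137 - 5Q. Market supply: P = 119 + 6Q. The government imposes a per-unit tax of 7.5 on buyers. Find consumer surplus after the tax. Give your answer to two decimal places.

2.28

Pre-tax equilibrium: 137 - 5Q = 119 + 6Q gives Q* = 1.6364, P* = 128.8182.
With the tax, buyers' net willingness to pay falls by 7.5: (137 - 7.5) - 5Q = 119 + 6Q, so Q_t = 0.9545. Buyers pay P_b = 132.2273; sellers receive P_s = P_b - 7.5 = 124.7273.
CS = (1/2)(Q_t)(137 - P_b) = (1/2)(0.9545)(4.7727) = 2.2779.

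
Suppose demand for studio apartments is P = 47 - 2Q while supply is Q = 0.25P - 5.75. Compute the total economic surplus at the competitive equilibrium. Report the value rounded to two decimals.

Rewriting supply in inverse form: P = 23 + 4Q.
Equilibrium: 47 - 2Q = 23 + 4Q, so Q* = 4 and P* = 39.
Total surplus is the full triangle between the curves from 0 to Q*: (1/2)(4)(47 - 23) = 48.

48.00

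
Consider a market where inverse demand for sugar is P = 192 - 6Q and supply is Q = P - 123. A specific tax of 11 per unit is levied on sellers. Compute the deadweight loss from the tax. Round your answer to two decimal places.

8.64

Rewriting supply in inverse form: P = 123 + Q.
Without the tax, 192 - 6Q = 123 + Q so Q* = 9.8571 and P* = 132.8571.
With the tax, sellers need 11 more per unit: 192 - 6Q = 123 + Q + 11, so Q_t = 8.2857. Buyers pay P_b = 142.2857; sellers receive P_s = P_b - 11 = 131.2857.
Deadweight loss is the triangle between the curves from Q_t to Q*: (1/2)(9.8571 - 8.2857)(11) = 8.6429.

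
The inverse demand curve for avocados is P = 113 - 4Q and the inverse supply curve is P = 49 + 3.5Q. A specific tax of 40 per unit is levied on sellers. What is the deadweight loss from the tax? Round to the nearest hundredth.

Without the tax, 113 - 4Q = 49 + 3.5Q so Q* = 8.5333 and P* = 78.8667.
A tax on sellers shifts supply up by 40: 113 - 4Q = 49 + 3.5Q + 40, so Q_t = 3.2. Buyers pay P_b = 100.2; sellers receive P_s = P_b - 40 = 60.2.
The welfare triangle lost has base Q* - Q_t = 5.3333 and height t = 40, so DWL = (1/2)(5.3333)(40) = 106.6667.

106.67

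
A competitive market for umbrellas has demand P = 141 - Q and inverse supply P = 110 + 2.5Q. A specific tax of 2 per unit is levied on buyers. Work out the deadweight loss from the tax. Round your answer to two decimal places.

Pre-tax equilibrium: 141 - Q = 110 + 2.5Q gives Q* = 8.8571, P* = 132.1429.
With the tax, buyers' net willingness to pay falls by 2: (141 - 2) - Q = 110 + 2.5Q, so Q_t = 8.2857. Buyers pay P_b = 132.7143; sellers receive P_s = P_b - 2 = 130.7143.
The welfare triangle lost has base Q* - Q_t = 0.5714 and height t = 2, so DWL = (1/2)(0.5714)(2) = 0.5714.

0.57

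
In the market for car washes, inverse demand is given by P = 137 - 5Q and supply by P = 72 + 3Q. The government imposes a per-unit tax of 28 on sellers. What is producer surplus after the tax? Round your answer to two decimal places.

Pre-tax equilibrium: 137 - 5Q = 72 + 3Q gives Q* = 8.125, P* = 96.375.
A tax on sellers shifts supply up by 28: 137 - 5Q = 72 + 3Q + 28, so Q_t = 4.625. Buyers pay P_b = 113.875; sellers receive P_s = P_b - 28 = 85.875.
PS = (1/2)(Q_t)(P_s - 72) = (1/2)(4.625)(13.875) = 32.0859.

32.09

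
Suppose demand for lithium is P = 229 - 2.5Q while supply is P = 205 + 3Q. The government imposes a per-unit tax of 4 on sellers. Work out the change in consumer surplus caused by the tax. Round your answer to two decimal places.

Pre-tax equilibrium: 229 - 2.5Q = 205 + 3Q gives Q* = 4.3636, P* = 218.0909.
With the tax, sellers need 4 more per unit: 229 - 2.5Q = 205 + 3Q + 4, so Q_t = 3.6364. Buyers pay P_b = 219.9091; sellers receive P_s = P_b - 4 = 215.9091.
CS falls from (1/2)(4.3636)(10.9091) = 23.8017 to (1/2)(3.6364)(9.0909) = 16.5289, a change of -7.2727.

-7.27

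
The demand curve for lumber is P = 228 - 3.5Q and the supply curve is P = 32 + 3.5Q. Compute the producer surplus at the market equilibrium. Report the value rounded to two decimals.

Setting demand equal to supply, 196 = 7Q, so Q* = 28 and P* = 130.
Producer surplus is the triangle above supply below P*: (1/2)(28)(130 - 32) = (1/2)(28)(98) = 1372.

1372.00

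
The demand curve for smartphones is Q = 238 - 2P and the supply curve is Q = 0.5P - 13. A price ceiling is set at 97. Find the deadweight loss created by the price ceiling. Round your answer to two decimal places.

Rewriting demand in inverse form: P = 119 - 0.5Q.
Rewriting supply in inverse form: P = 26 + 2Q.
Without the control, 119 - 0.5Q = 26 + 2Q so Q* = 37.2 and P* = 100.4.
At P = 97, sellers supply (97 - 26)/2 = 35.5 while buyers want more, so the quantity traded is 35.5 at price 97.
The lost-trades triangle has base Q* - 35.5 = 1.7 and height equal to the gap between the curves at Q = 35.5, which is 101.25 - 97 = 4.25. DWL = (1/2)(1.7)(4.25) = 3.6125.

3.61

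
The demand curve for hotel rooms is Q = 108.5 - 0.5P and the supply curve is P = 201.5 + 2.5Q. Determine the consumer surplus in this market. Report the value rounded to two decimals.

Rewriting demand in inverse form: P = 217 - 2Q.
Equilibrium: 217 - 2Q = 201.5 + 2.5Q, so Q* = 3.4444 and P* = 210.1111.
Consumer surplus is the triangle under demand above P*: (1/2)(3.4444)(217 - 210.1111) = (1/2)(3.4444)(6.8889) = 11.8642.

11.86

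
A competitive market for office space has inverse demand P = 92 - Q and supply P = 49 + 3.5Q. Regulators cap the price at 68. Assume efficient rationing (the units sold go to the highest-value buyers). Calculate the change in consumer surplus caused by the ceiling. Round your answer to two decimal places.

69.90

Without the control, 92 - Q = 49 + 3.5Q so Q* = 9.5556 and P* = 82.4444.
At P = 68, sellers supply (68 - 49)/3.5 = 5.4286 while buyers want more, so the quantity traded is 5.4286 at price 68.
CS goes from (1/2)(9.5556)(9.5556) = 45.6543 to 115.551 (computed as (92 - 68)(5.4286) - (1/2)(1)(5.4286)^2), a change of 69.8967.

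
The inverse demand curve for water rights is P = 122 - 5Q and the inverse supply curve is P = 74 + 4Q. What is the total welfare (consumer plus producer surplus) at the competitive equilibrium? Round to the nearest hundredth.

128.00

Set 122 - 5Q = 74 + 4Q, which gives 48 = 9Q, so Q* = 5.3333 and P* = 122 - 5(5.3333) = 95.3333.
Total surplus is the full triangle between the curves from 0 to Q*: (1/2)(5.3333)(122 - 74) = 128.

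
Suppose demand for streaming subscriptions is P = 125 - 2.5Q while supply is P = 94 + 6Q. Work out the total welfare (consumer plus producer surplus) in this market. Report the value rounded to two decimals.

56.53

Equilibrium: 125 - 2.5Q = 94 + 6Q, so Q* = 3.6471 and P* = 115.8824.
Total surplus is the full triangle between the curves from 0 to Q*: (1/2)(3.6471)(125 - 94) = 56.5294.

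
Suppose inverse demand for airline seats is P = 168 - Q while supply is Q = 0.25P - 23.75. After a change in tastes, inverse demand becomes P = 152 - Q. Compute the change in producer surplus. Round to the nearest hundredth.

Rewriting supply in inverse form: P = 95 + 4Q.
Initial equilibrium: Q_0 = 14.6, P_0 = 153.4; CS_0 = (1/2)(14.6)(14.6) = 106.58, PS_0 = (1/2)(14.6)(58.4) = 426.32.
New equilibrium: 152 - Q = 95 + 4Q gives Q_1 = 11.4, P_1 = 140.6; CS_1 = 64.98, PS_1 = 259.92.
Change in producer surplus = 259.92 - 426.32 = -166.4.

-166.40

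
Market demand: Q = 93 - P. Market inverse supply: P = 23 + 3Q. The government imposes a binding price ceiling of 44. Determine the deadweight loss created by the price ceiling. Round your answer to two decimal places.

220.50

Rewriting demand in inverse form: P = 93 - Q.
Free-market equilibrium: 93 - Q = 23 + 3Q gives Q* = 17.5, P* = 75.5.
At P = 44, sellers supply (44 - 23)/3 = 7 while buyers want more, so the quantity traded is 7 at price 44.
The lost-trades triangle has base Q* - 7 = 10.5 and height equal to the gap between the curves at Q = 7, which is 86 - 44 = 42. DWL = (1/2)(10.5)(42) = 220.5.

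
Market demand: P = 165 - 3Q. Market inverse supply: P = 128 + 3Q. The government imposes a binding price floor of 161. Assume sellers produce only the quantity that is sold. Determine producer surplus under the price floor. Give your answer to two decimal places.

Without the control, 165 - 3Q = 128 + 3Q so Q* = 6.1667 and P* = 146.5.
At the floor price 161, quantity demanded is (165 - 161)/3 = 1.3333; demand is the short side, so Q = 1.3333 trades at P = 161.
The supply price at Q = 1.3333 is 132. PS is the trapezoid between 161 and supply over [0, 1.3333]: (1/2)[(161 - 128) + (161 - 132)](1.3333) = 41.3333.

41.33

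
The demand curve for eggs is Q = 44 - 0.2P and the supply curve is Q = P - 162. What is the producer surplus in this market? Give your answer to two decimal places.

46.72

Rewriting demand in inverse form: P = 220 - 5Q.
Rewriting supply in inverse form: P = 162 + Q.
Equilibrium: 220 - 5Q = 162 + Q, so Q* = 9.6667 and P* = 171.6667.
The supply curve's price intercept is 162, so PS = (1/2)(Q*)(P* - 162) = (1/2)(9.6667)(9.6667) = 46.7222.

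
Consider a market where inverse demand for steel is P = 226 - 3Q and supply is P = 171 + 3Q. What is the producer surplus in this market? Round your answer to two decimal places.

126.04

Set 226 - 3Q = 171 + 3Q, which gives 55 = 6Q, so Q* = 9.1667 and P* = 226 - 3(9.1667) = 198.5.
The supply curve's price intercept is 171, so PS = (1/2)(Q*)(P* - 171) = (1/2)(9.1667)(27.5) = 126.0417.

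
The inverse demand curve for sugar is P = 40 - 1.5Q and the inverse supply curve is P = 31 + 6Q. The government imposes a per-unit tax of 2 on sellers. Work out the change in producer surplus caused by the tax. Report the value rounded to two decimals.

Without the tax, 40 - 1.5Q = 31 + 6Q so Q* = 1.2 and P* = 38.2.
With the tax, sellers need 2 more per unit: 40 - 1.5Q = 31 + 6Q + 2, so Q_t = 0.9333. Buyers pay P_b = 38.6; sellers receive P_s = P_b - 2 = 36.6.
Producers lose the trapezoid between P_s and P* out to Q_t plus the triangle from Q_t to Q*: change in PS = 2.6133 - 4.32 = -1.7067.

-1.71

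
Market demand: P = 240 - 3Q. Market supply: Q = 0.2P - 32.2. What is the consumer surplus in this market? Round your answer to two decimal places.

146.27

Rewriting supply in inverse form: P = 161 + 5Q.
Setting demand equal to supply, 79 = 8Q, so Q* = 9.875 and P* = 210.375.
Consumer surplus is the triangle under demand above P*: (1/2)(9.875)(240 - 210.375) = (1/2)(9.875)(29.625) = 146.2734.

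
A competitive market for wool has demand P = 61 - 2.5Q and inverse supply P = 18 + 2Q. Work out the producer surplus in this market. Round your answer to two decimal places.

91.31

Equilibrium: 61 - 2.5Q = 18 + 2Q, so Q* = 9.5556 and P* = 37.1111.
PS is the area between P* and the supply curve from 0 to Q*: (1/2)(9.5556)(19.1111) = 91.3086.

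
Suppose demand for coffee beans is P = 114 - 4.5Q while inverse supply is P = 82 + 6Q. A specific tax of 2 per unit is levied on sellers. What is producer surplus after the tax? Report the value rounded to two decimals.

24.49

Without the tax, 114 - 4.5Q = 82 + 6Q so Q* = 3.0476 and P* = 100.2857.
A tax on sellers shifts supply up by 2: 114 - 4.5Q = 82 + 6Q + 2, so Q_t = 2.8571. Buyers pay P_b = 101.1429; sellers receive P_s = P_b - 2 = 99.1429.
PS = (1/2)(Q_t)(P_s - 82) = (1/2)(2.8571)(17.1429) = 24.4898.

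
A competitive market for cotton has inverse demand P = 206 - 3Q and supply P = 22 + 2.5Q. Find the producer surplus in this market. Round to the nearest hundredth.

1399.01

Set 206 - 3Q = 22 + 2.5Q, which gives 184 = 5.5Q, so Q* = 33.4545 and P* = 206 - 3(33.4545) = 105.6364.
PS is the area between P* and the supply curve from 0 to Q*: (1/2)(33.4545)(83.6364) = 1399.0083.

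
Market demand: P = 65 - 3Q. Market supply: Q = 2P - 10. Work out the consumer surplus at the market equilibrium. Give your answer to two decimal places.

Rewriting supply in inverse form: P = 5 + 0.5Q.
Equilibrium: 65 - 3Q = 5 + 0.5Q, so Q* = 17.1429 and P* = 13.5714.
Consumer surplus is the triangle under demand above P*: (1/2)(17.1429)(65 - 13.5714) = (1/2)(17.1429)(51.4286) = 440.8163.

440.82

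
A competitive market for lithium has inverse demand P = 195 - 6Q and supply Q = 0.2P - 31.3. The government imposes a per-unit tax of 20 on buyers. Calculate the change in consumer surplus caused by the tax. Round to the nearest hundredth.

Rewriting supply in inverse form: P = 156.5 + 5Q.
Pre-tax equilibrium: 195 - 6Q = 156.5 + 5Q gives Q* = 3.5, P* = 174.
With the tax, buyers' net willingness to pay falls by 20: (195 - 20) - 6Q = 156.5 + 5Q, so Q_t = 1.6818. Buyers pay P_b = 184.9091; sellers receive P_s = P_b - 20 = 164.9091.
CS falls from (1/2)(3.5)(21) = 36.75 to (1/2)(1.6818)(10.0909) = 8.4855, a change of -28.2645.

-28.26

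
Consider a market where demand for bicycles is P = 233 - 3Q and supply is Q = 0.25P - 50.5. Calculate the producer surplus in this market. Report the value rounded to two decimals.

39.22

Rewriting supply in inverse form: P = 202 + 4Q.
Set 233 - 3Q = 202 + 4Q, which gives 31 = 7Q, so Q* = 4.4286 and P* = 233 - 3(4.4286) = 219.7143.
The supply curve's price intercept is 202, so PS = (1/2)(Q*)(P* - 202) = (1/2)(4.4286)(17.7143) = 39.2245.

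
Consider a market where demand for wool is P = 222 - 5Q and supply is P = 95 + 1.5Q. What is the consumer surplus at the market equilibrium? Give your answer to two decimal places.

954.38

Setting demand equal to supply, 127 = 6.5Q, so Q* = 19.5385 and P* = 124.3077.
CS is the area between the demand curve and P* from 0 to Q*: (1/2)(19.5385)(97.6923) = 954.3787.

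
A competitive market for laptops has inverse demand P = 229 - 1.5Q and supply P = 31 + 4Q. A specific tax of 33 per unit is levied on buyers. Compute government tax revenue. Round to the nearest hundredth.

990.00

Without the tax, 229 - 1.5Q = 31 + 4Q so Q* = 36 and P* = 175.
With the tax, buyers' net willingness to pay falls by 33: (229 - 33) - 1.5Q = 31 + 4Q, so Q_t = 30. Buyers pay P_b = 184; sellers receive P_s = P_b - 33 = 151.
Revenue is the tax times quantity traded: 33 x 30 = 990.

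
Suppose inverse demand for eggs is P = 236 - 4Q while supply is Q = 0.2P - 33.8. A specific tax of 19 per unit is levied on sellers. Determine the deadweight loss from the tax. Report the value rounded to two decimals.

Rewriting supply in inverse form: P = 169 + 5Q.
Without the tax, 236 - 4Q = 169 + 5Q so Q* = 7.4444 and P* = 206.2222.
With the tax, sellers need 19 more per unit: 236 - 4Q = 169 + 5Q + 19, so Q_t = 5.3333. Buyers pay P_b = 214.6667; sellers receive P_s = P_b - 19 = 195.6667.
The welfare triangle lost has base Q* - Q_t = 2.1111 and height t = 19, so DWL = (1/2)(2.1111)(19) = 20.0556.

20.06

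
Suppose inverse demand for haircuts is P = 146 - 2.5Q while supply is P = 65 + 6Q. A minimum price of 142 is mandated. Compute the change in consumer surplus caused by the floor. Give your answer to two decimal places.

Free-market equilibrium: 146 - 2.5Q = 65 + 6Q gives Q* = 9.5294, P* = 122.1765.
At P = 142, buyers demand (146 - 142)/2.5 = 1.6 while sellers would supply more, so the quantity traded is 1.6 at price 142.
CS goes from (1/2)(9.5294)(23.8235) = 113.5121 to 3.2 (computed as (146 - 142)(1.6) - (1/2)(2.5)(1.6)^2), a change of -110.3121.

-110.31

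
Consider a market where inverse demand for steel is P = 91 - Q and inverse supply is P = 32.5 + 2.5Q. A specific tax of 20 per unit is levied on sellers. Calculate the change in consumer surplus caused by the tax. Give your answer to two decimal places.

Without the tax, 91 - Q = 32.5 + 2.5Q so Q* = 16.7143 and P* = 74.2857.
A tax on sellers shifts supply up by 20: 91 - Q = 32.5 + 2.5Q + 20, so Q_t = 11. Buyers pay P_b = 80; sellers receive P_s = P_b - 20 = 60.
CS falls from (1/2)(16.7143)(16.7143) = 139.6837 to (1/2)(11)(11) = 60.5, a change of -79.1837.

-79.18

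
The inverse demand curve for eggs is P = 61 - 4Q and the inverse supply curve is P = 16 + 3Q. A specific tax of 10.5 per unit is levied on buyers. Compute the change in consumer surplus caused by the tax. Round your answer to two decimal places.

Without the tax, 61 - 4Q = 16 + 3Q so Q* = 6.4286 and P* = 35.2857.
With the tax, buyers' net willingness to pay falls by 10.5: (61 - 10.5) - 4Q = 16 + 3Q, so Q_t = 4.9286. Buyers pay P_b = 41.2857; sellers receive P_s = P_b - 10.5 = 30.7857.
CS falls from (1/2)(6.4286)(25.7143) = 82.6531 to (1/2)(4.9286)(19.7143) = 48.5816, a change of -34.0714.

-34.07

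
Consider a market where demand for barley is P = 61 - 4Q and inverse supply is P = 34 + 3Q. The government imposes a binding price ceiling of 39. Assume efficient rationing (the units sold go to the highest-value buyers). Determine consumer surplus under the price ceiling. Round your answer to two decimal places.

Without the control, 61 - 4Q = 34 + 3Q so Q* = 3.8571 and P* = 45.5714.
At the ceiling price 39, quantity supplied is (39 - 34)/3 = 1.6667; supply is the short side, so Q = 1.6667 trades at P = 39.
The demand price at Q = 1.6667 is 54.3333. CS is the trapezoid between demand and 39 over [0, 1.6667]: (1/2)[(61 - 39) + (54.3333 - 39)](1.6667) = 31.1111.

31.11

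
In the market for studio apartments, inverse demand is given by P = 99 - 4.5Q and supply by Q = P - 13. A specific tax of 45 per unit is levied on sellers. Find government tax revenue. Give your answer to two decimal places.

Rewriting supply in inverse form: P = 13 + Q.
Without the tax, 99 - 4.5Q = 13 + Q so Q* = 15.6364 and P* = 28.6364.
A tax on sellers shifts supply up by 45: 99 - 4.5Q = 13 + Q + 45, so Q_t = 7.4545. Buyers pay P_b = 65.4545; sellers receive P_s = P_b - 45 = 20.4545.
Revenue is the tax times quantity traded: 45 x 7.4545 = 335.4545.

335.45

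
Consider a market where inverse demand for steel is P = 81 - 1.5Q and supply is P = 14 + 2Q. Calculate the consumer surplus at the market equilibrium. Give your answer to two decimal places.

Set 81 - 1.5Q = 14 + 2Q, which gives 67 = 3.5Q, so Q* = 19.1429 and P* = 81 - 1.5(19.1429) = 52.2857.
CS is the area between the demand curve and P* from 0 to Q*: (1/2)(19.1429)(28.7143) = 274.8367.

274.84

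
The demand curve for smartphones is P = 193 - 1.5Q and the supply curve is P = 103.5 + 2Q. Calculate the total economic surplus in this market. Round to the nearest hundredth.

1144.32

Setting demand equal to supply, 89.5 = 3.5Q, so Q* = 25.5714 and P* = 154.6429.
CS = (1/2)(25.5714)(38.3571) = 490.4235 and PS = (1/2)(25.5714)(51.1429) = 653.898, so total surplus = 1144.3214.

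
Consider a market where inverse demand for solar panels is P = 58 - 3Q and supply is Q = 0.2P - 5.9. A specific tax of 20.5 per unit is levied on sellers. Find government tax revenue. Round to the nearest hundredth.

20.50

Rewriting supply in inverse form: P = 29.5 + 5Q.
Pre-tax equilibrium: 58 - 3Q = 29.5 + 5Q gives Q* = 3.5625, P* = 47.3125.
With the tax, sellers need 20.5 more per unit: 58 - 3Q = 29.5 + 5Q + 20.5, so Q_t = 1. Buyers pay P_b = 55; sellers receive P_s = P_b - 20.5 = 34.5.
Tax revenue = t x Q_t = 20.5 x 1 = 20.5.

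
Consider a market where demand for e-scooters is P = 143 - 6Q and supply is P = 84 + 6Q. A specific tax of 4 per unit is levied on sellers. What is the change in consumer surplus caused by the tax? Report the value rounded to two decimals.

-9.50

Pre-tax equilibrium: 143 - 6Q = 84 + 6Q gives Q* = 4.9167, P* = 113.5.
With the tax, sellers need 4 more per unit: 143 - 6Q = 84 + 6Q + 4, so Q_t = 4.5833. Buyers pay P_b = 115.5; sellers receive P_s = P_b - 4 = 111.5.
Consumers lose the trapezoid between P* and P_b out to Q_t plus the triangle from Q_t to Q*: change in CS = 63.0208 - 72.5208 = -9.5.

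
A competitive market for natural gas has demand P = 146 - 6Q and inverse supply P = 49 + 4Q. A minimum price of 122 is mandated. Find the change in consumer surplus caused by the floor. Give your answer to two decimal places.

-234.27

Free-market equilibrium: 146 - 6Q = 49 + 4Q gives Q* = 9.7, P* = 87.8.
At P = 122, buyers demand (146 - 122)/6 = 4 while sellers would supply more, so the quantity traded is 4 at price 122.
CS goes from (1/2)(9.7)(58.2) = 282.27 to 48 (computed as (146 - 122)(4) - (1/2)(6)(4)^2), a change of -234.27.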